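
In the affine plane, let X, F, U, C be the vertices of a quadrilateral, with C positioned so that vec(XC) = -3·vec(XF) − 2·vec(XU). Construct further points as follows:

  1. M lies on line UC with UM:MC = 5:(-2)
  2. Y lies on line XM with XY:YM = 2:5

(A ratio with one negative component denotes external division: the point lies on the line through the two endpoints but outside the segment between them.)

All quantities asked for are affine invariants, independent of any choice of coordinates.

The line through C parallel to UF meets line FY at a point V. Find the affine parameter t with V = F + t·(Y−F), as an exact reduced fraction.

t = 42/25

Work in coordinates with X = (0, 0), F = (1, 0), U = (0, 1), C = (-3, -2).
1. M lies on line UC with UM:MC = 5:(-2) ⇒ M = (-5, -4)
2. Y lies on line XM with XY:YM = 2:5 ⇒ Y = (-10/7, -8/7)
through C parallel to UF: direction (1, -1); meets FY at V = (-77/25, -48/25)
V = F + t·(Y−F) with t = 42/25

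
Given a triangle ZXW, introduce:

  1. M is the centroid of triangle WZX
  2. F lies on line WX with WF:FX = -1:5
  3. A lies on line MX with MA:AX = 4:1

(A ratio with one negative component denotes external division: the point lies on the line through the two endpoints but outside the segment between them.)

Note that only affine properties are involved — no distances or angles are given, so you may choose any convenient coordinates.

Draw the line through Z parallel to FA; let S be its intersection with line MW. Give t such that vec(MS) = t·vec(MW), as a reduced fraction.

t = -46/21

Work in coordinates with Z = (0, 0), X = (1, 0), W = (0, 1).
1. M is the centroid of triangle WZX ⇒ M = (1/3, 1/3)
2. F lies on line WX with WF:FX = -1:5 ⇒ F = (-1/4, 5/4)
3. A lies on line MX with MA:AX = 4:1 ⇒ A = (13/15, 1/15)
through Z parallel to FA: direction (67/60, -71/60); meets MW at S = (67/63, -71/63)
S = M + t·(W−M) with t = -46/21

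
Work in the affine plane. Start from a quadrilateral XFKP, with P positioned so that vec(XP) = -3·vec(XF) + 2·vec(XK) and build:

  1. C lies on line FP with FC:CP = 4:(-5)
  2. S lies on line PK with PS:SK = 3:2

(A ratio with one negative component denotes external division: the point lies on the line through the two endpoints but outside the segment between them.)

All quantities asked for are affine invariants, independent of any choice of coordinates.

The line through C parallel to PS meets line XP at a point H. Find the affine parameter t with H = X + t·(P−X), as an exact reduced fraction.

Assign X = (0, 0), F = (1, 0), K = (0, 1), P = (-3, 2) — the answer is frame-independent, so this choice is without loss of generality.
1. C lies on line FP with FC:CP = 4:(-5) ⇒ C = (17, -8)
2. S lies on line PK with PS:SK = 3:2 ⇒ S = (-6/5, 7/5)
through C parallel to PS: direction (9/5, -3/5); meets XP at H = (7, -14/3)
H = X + t·(P−X) with t = -7/3

t = -7/3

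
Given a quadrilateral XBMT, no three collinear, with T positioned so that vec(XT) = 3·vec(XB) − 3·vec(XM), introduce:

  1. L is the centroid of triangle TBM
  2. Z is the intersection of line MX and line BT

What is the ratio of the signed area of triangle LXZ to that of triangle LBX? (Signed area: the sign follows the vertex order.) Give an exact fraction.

Set X = (0, 0), B = (1, 0), M = (0, 1), T = (3, -3); any affine frame gives the same invariant.
1. L is the centroid of triangle TBM ⇒ L = (4/3, -2/3)
2. Z is the intersection of line MX and line BT ⇒ Z = (0, 3/2)
2·[LXZ] = -2, 2·[LBX] = 2/3
[LXZ]:[LBX] = -2:2/3 = -3

[LXZ]:[LBX] = -3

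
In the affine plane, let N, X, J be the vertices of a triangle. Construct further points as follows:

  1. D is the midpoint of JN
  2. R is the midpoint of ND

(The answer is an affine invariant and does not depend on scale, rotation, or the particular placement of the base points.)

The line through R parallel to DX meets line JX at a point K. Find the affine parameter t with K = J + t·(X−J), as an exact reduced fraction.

Work in coordinates with N = (0, 0), X = (1, 0), J = (0, 1).
1. D is the midpoint of JN ⇒ D = (0, 1/2)
2. R is the midpoint of ND ⇒ R = (0, 1/4)
through R parallel to DX: direction (1, -1/2); meets JX at K = (3/2, -1/2)
K = J + t·(X−J) with t = 3/2

t = 3/2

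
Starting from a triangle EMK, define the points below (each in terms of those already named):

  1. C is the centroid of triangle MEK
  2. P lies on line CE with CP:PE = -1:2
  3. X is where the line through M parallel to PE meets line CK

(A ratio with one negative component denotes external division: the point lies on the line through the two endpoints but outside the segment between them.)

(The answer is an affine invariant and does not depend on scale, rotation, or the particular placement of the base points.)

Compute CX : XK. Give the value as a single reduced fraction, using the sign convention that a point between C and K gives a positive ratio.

Work in coordinates with E = (0, 0), M = (1, 0), K = (0, 1).
1. C is the centroid of triangle MEK ⇒ C = (1/3, 1/3)
2. P lies on line CE with CP:PE = -1:2 ⇒ P = (2/3, 2/3)
3. X is where the line through M parallel to PE meets line CK ⇒ X = (2/3, -1/3)
X = C + t·(K−C) with t = -1, so CX:XK = t:(1−t) = -1:2

CX:XK = -1/2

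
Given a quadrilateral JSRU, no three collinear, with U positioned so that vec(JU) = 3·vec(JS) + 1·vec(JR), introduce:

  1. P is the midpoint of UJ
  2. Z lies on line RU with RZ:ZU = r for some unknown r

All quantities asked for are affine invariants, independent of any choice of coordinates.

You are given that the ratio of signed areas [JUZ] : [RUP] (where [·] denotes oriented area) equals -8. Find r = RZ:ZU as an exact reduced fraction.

Assign J = (0, 0), S = (1, 0), R = (0, 1), U = (3, 1) — the answer is frame-independent, so this choice is without loss of generality.
1. P is the midpoint of UJ ⇒ P = (3/2, 1/2)
2. With RZ:ZU = r, write λ = r/(r+1) so Z = R + λ·(U−R); Z is affine-linear in λ
Every point depending on Z is an affine combination of Z and λ-independent points, so each such coordinate is linear in λ; the λ² term in each signed area is a multiple of (U−R)×(U−R) = 0, so 2·[JUZ] and 2·[RUP] are each linear in λ. Evaluating at λ=0 and λ=1:
  2·[JUZ] = -3·λ + 3,   2·[RUP] = -3/2
So [JUZ]:[RUP] = (-3·λ + 3) / (-3/2). Setting this equal to -8:
  -3·λ + 3 = -8·(-3/2)  ⇒  λ = -3
Then r = λ/(1−λ) = (-3)/(4) = -3/4. Check: with r = -3/4, Z = (-9, 1) and [JUZ]:[RUP] = -8 as required.

r = -3/4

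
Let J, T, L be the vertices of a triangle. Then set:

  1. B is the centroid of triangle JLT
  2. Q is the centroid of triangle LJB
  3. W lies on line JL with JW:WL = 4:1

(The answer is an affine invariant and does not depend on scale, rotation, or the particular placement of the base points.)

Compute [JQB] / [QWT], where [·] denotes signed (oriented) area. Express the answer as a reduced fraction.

Assign J = (0, 0), T = (1, 0), L = (0, 1) — the answer is frame-independent, so this choice is without loss of generality.
1. B is the centroid of triangle JLT ⇒ B = (1/3, 1/3)
2. Q is the centroid of triangle LJB ⇒ Q = (1/9, 4/9)
3. W lies on line JL with JW:WL = 4:1 ⇒ W = (0, 4/5)
2·[JQB] = -1/9, 2·[QWT] = -4/15
[JQB]:[QWT] = -1/9:-4/15 = 5/12

[JQB]:[QWT] = 5/12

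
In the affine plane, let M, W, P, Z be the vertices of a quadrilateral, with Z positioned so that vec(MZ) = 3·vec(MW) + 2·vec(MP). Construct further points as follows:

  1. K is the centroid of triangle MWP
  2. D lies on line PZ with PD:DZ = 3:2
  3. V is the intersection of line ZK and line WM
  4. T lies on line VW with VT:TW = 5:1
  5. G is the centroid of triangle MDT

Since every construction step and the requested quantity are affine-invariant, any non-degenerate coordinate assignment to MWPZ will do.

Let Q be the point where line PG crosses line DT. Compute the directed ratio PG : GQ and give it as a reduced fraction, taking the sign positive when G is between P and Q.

PG:GQ = 139/32

Work in coordinates with M = (0, 0), W = (1, 0), P = (0, 1), Z = (3, 2).
1. K is the centroid of triangle MWP ⇒ K = (1/3, 1/3)
2. D lies on line PZ with PD:DZ = 3:2 ⇒ D = (9/5, 8/5)
3. V is the intersection of line ZK and line WM ⇒ V = (-1/5, 0)
4. T lies on line VW with VT:TW = 5:1 ⇒ T = (4/5, 0)
5. G is the centroid of triangle MDT ⇒ G = (13/15, 8/15)
line PG meets DT at Q = (741/695, 296/695)
G = P + t·(Q−P) with t = 139/171, so PG:GQ = 139/171:32/171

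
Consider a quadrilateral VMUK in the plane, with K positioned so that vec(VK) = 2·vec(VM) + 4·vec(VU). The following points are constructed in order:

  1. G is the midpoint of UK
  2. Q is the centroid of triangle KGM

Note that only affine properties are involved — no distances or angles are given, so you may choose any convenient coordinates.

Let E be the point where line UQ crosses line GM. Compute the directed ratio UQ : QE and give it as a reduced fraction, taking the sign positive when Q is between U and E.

UQ:QE = -4

Assign V = (0, 0), M = (1, 0), U = (0, 1), K = (2, 4) — the answer is frame-independent, so this choice is without loss of generality.
1. G is the midpoint of UK ⇒ G = (1, 5/2)
2. Q is the centroid of triangle KGM ⇒ Q = (4/3, 13/6)
line UQ meets GM at E = (1, 15/8)
Q = U + t·(E−U) with t = 4/3, so UQ:QE = 4/3:-1/3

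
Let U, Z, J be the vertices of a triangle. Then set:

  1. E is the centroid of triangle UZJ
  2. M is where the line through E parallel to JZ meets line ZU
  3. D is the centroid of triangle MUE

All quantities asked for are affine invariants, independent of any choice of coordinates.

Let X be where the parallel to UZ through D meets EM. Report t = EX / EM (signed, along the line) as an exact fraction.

Assign U = (0, 0), Z = (1, 0), J = (0, 1) — the answer is frame-independent, so this choice is without loss of generality.
1. E is the centroid of triangle UZJ ⇒ E = (1/3, 1/3)
2. M is where the line through E parallel to JZ meets line ZU ⇒ M = (2/3, 0)
3. D is the centroid of triangle MUE ⇒ D = (1/3, 1/9)
through D parallel to UZ: direction (1, 0); meets EM at X = (5/9, 1/9)
X = E + t·(M−E) with t = 2/3

t = 2/3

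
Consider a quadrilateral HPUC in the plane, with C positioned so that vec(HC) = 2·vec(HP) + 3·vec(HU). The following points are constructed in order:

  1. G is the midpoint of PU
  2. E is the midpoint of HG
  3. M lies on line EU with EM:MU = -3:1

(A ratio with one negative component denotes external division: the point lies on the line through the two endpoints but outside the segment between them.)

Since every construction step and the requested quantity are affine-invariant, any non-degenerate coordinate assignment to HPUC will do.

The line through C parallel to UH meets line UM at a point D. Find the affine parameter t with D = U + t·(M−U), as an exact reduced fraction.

Choose coordinates H = (0, 0), P = (1, 0), U = (0, 1), C = (2, 3).
1. G is the midpoint of PU ⇒ G = (1/2, 1/2)
2. E is the midpoint of HG ⇒ E = (1/4, 1/4)
3. M lies on line EU with EM:MU = -3:1 ⇒ M = (-1/8, 11/8)
through C parallel to UH: direction (0, -1); meets UM at D = (2, -5)
D = U + t·(M−U) with t = -16

t = -16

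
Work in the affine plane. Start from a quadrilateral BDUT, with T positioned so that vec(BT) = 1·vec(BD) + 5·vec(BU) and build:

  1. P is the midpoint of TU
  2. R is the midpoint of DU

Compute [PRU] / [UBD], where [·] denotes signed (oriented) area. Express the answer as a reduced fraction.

Set B = (0, 0), D = (1, 0), U = (0, 1), T = (1, 5); any affine frame gives the same invariant.
1. P is the midpoint of TU ⇒ P = (1/2, 3)
2. R is the midpoint of DU ⇒ R = (1/2, 1/2)
2·[PRU] = -5/4, 2·[UBD] = 1
[PRU]:[UBD] = -5/4:1 = -5/4

[PRU]:[UBD] = -5/4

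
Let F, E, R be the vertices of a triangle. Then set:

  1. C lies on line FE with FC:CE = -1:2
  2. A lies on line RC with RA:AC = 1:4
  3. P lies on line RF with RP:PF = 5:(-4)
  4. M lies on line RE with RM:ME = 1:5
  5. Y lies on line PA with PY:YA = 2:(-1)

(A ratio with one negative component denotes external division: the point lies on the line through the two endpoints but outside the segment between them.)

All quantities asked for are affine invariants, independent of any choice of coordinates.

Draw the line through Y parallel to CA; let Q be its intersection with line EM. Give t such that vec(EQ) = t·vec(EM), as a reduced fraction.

Set F = (0, 0), E = (1, 0), R = (0, 1); any affine frame gives the same invariant.
1. C lies on line FE with FC:CE = -1:2 ⇒ C = (-1, 0)
2. A lies on line RC with RA:AC = 1:4 ⇒ A = (-1/5, 4/5)
3. P lies on line RF with RP:PF = 5:(-4) ⇒ P = (0, -4)
4. M lies on line RE with RM:ME = 1:5 ⇒ M = (1/6, 5/6)
5. Y lies on line PA with PY:YA = 2:(-1) ⇒ Y = (-2/5, 28/5)
through Y parallel to CA: direction (4/5, 4/5); meets EM at Q = (-5/2, 7/2)
Q = E + t·(M−E) with t = 21/5

t = 21/5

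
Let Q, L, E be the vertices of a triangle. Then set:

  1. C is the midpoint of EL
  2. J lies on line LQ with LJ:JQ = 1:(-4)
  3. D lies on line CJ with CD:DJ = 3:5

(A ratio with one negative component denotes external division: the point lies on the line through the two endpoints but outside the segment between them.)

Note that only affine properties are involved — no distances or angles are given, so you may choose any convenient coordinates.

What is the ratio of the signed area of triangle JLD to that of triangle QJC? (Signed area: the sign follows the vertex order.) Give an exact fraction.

[JLD]:[QJC] = -5/32

Work in coordinates with Q = (0, 0), L = (1, 0), E = (0, 1).
1. C is the midpoint of EL ⇒ C = (1/2, 1/2)
2. J lies on line LQ with LJ:JQ = 1:(-4) ⇒ J = (4/3, 0)
3. D lies on line CJ with CD:DJ = 3:5 ⇒ D = (13/16, 5/16)
2·[JLD] = -5/48, 2·[QJC] = 2/3
[JLD]:[QJC] = -5/48:2/3 = -5/32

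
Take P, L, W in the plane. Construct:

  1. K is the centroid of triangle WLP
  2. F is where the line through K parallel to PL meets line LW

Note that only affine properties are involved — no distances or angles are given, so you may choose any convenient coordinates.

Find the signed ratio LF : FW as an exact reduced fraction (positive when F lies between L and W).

Set P = (0, 0), L = (1, 0), W = (0, 1); any affine frame gives the same invariant.
1. K is the centroid of triangle WLP ⇒ K = (1/3, 1/3)
2. F is where the line through K parallel to PL meets line LW ⇒ F = (2/3, 1/3)
F = L + t·(W−L) with t = 1/3, so LF:FW = t:(1−t) = 1/3:2/3

LF:FW = 1/2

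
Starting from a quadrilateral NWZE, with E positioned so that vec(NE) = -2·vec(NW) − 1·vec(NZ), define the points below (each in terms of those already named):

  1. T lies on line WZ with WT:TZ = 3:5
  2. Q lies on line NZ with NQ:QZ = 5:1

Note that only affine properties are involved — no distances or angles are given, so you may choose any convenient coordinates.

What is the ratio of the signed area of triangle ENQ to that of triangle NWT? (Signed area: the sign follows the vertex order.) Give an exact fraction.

Assign N = (0, 0), W = (1, 0), Z = (0, 1), E = (-2, -1) — the answer is frame-independent, so this choice is without loss of generality.
1. T lies on line WZ with WT:TZ = 3:5 ⇒ T = (5/8, 3/8)
2. Q lies on line NZ with NQ:QZ = 5:1 ⇒ Q = (0, 5/6)
2·[ENQ] = 5/3, 2·[NWT] = 3/8
[ENQ]:[NWT] = 5/3:3/8 = 40/9

[ENQ]:[NWT] = 40/9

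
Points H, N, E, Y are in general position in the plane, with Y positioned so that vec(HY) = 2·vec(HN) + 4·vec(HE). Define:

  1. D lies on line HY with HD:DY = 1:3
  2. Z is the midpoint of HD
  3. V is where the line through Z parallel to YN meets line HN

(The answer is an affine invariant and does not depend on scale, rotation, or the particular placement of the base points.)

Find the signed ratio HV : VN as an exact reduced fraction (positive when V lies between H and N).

Choose coordinates H = (0, 0), N = (1, 0), E = (0, 1), Y = (2, 4).
1. D lies on line HY with HD:DY = 1:3 ⇒ D = (1/2, 1)
2. Z is the midpoint of HD ⇒ Z = (1/4, 1/2)
3. V is where the line through Z parallel to YN meets line HN ⇒ V = (1/8, 0)
V = H + t·(N−H) with t = 1/8, so HV:VN = t:(1−t) = 1/8:7/8

HV:VN = 1/7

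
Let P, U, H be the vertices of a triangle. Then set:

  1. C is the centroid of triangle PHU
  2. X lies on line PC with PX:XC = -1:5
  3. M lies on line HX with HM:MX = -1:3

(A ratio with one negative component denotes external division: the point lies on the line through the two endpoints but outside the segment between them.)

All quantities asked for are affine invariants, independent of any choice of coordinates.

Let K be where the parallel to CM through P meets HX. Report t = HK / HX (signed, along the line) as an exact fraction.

Choose coordinates P = (0, 0), U = (1, 0), H = (0, 1).
1. C is the centroid of triangle PHU ⇒ C = (1/3, 1/3)
2. X lies on line PC with PX:XC = -1:5 ⇒ X = (-1/12, -1/12)
3. M lies on line HX with HM:MX = -1:3 ⇒ M = (1/24, 37/24)
through P parallel to CM: direction (-7/24, 29/24); meets HX at K = (-7/120, 29/120)
K = H + t·(X−H) with t = 7/10

t = 7/10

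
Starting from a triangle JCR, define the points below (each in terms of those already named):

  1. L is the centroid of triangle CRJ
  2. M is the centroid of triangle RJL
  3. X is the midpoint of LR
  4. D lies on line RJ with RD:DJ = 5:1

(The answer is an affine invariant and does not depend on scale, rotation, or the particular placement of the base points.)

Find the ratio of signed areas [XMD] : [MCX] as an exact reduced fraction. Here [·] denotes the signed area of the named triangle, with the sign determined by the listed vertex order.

Choose coordinates J = (0, 0), C = (1, 0), R = (0, 1).
1. L is the centroid of triangle CRJ ⇒ L = (1/3, 1/3)
2. M is the centroid of triangle RJL ⇒ M = (1/9, 4/9)
3. X is the midpoint of LR ⇒ X = (1/6, 2/3)
4. D lies on line RJ with RD:DJ = 5:1 ⇒ D = (0, 1/6)
2·[XMD] = -1/108, 2·[MCX] = 2/9
[XMD]:[MCX] = -1/108:2/9 = -1/24

[XMD]:[MCX] = -1/24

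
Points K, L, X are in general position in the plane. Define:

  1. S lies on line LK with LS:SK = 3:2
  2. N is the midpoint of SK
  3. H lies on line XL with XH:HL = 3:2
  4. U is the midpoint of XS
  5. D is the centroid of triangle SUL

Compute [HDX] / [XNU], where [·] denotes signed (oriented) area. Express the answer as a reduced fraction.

[HDX]:[XNU] = -9/5

Set K = (0, 0), L = (1, 0), X = (0, 1); any affine frame gives the same invariant.
1. S lies on line LK with LS:SK = 3:2 ⇒ S = (2/5, 0)
2. N is the midpoint of SK ⇒ N = (1/5, 0)
3. H lies on line XL with XH:HL = 3:2 ⇒ H = (3/5, 2/5)
4. U is the midpoint of XS ⇒ U = (1/5, 1/2)
5. D is the centroid of triangle SUL ⇒ D = (8/15, 1/6)
2·[HDX] = -9/50, 2·[XNU] = 1/10
[HDX]:[XNU] = -9/50:1/10 = -9/5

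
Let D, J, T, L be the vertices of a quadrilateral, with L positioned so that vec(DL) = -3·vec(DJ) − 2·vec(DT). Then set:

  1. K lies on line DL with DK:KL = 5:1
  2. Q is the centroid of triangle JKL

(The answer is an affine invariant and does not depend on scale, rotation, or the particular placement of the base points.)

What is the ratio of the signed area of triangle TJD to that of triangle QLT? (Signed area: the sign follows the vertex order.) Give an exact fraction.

Set D = (0, 0), J = (1, 0), T = (0, 1), L = (-3, -2); any affine frame gives the same invariant.
1. K lies on line DL with DK:KL = 5:1 ⇒ K = (-5/2, -5/3)
2. Q is the centroid of triangle JKL ⇒ Q = (-3/2, -11/9)
2·[TJD] = -1, 2·[QLT] = -13/6
[TJD]:[QLT] = -1:-13/6 = 6/13

[TJD]:[QLT] = 6/13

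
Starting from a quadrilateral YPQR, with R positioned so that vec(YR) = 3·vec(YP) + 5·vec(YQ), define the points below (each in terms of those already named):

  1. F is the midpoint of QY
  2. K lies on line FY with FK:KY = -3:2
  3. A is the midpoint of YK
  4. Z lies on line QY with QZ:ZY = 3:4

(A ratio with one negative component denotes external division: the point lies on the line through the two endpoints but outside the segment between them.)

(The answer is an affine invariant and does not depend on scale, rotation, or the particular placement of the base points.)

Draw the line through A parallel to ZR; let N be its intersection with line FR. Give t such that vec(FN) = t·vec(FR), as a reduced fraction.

t = -14

Set Y = (0, 0), P = (1, 0), Q = (0, 1), R = (3, 5); any affine frame gives the same invariant.
1. F is the midpoint of QY ⇒ F = (0, 1/2)
2. K lies on line FY with FK:KY = -3:2 ⇒ K = (0, -1)
3. A is the midpoint of YK ⇒ A = (0, -1/2)
4. Z lies on line QY with QZ:ZY = 3:4 ⇒ Z = (0, 4/7)
through A parallel to ZR: direction (3, 31/7); meets FR at N = (-42, -125/2)
N = F + t·(R−F) with t = -14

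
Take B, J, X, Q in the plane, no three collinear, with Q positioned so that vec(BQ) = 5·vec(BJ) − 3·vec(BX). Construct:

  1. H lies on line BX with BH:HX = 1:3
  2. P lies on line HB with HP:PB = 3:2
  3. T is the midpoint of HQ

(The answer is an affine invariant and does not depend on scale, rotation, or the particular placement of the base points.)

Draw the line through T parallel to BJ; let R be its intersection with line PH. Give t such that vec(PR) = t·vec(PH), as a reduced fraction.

t = -59/6

Assign B = (0, 0), J = (1, 0), X = (0, 1), Q = (5, -3) — the answer is frame-independent, so this choice is without loss of generality.
1. H lies on line BX with BH:HX = 1:3 ⇒ H = (0, 1/4)
2. P lies on line HB with HP:PB = 3:2 ⇒ P = (0, 1/10)
3. T is the midpoint of HQ ⇒ T = (5/2, -11/8)
through T parallel to BJ: direction (1, 0); meets PH at R = (0, -11/8)
R = P + t·(H−P) with t = -59/6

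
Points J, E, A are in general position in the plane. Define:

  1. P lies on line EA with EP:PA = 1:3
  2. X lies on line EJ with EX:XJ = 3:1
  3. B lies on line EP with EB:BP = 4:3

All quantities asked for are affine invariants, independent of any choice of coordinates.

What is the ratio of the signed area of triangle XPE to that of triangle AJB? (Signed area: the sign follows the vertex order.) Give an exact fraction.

Assign J = (0, 0), E = (1, 0), A = (0, 1) — the answer is frame-independent, so this choice is without loss of generality.
1. P lies on line EA with EP:PA = 1:3 ⇒ P = (3/4, 1/4)
2. X lies on line EJ with EX:XJ = 3:1 ⇒ X = (1/4, 0)
3. B lies on line EP with EB:BP = 4:3 ⇒ B = (6/7, 1/7)
2·[XPE] = -3/16, 2·[AJB] = 6/7
[XPE]:[AJB] = -3/16:6/7 = -7/32

[XPE]:[AJB] = -7/32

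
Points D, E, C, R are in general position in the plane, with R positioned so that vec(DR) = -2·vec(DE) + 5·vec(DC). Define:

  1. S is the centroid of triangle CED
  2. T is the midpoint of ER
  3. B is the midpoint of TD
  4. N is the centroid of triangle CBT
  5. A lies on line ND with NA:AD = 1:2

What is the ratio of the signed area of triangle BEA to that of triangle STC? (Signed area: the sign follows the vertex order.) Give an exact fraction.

[BEA]:[STC] = -5/6

Assign D = (0, 0), E = (1, 0), C = (0, 1), R = (-2, 5) — the answer is frame-independent, so this choice is without loss of generality.
1. S is the centroid of triangle CED ⇒ S = (1/3, 1/3)
2. T is the midpoint of ER ⇒ T = (-1/2, 5/2)
3. B is the midpoint of TD ⇒ B = (-1/4, 5/4)
4. N is the centroid of triangle CBT ⇒ N = (-1/4, 19/12)
5. A lies on line ND with NA:AD = 1:2 ⇒ A = (-1/6, 19/18)
2·[BEA] = -5/36, 2·[STC] = 1/6
[BEA]:[STC] = -5/36:1/6 = -5/6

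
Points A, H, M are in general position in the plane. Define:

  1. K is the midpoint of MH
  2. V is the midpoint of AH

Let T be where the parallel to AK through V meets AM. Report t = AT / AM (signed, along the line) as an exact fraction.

Work in coordinates with A = (0, 0), H = (1, 0), M = (0, 1).
1. K is the midpoint of MH ⇒ K = (1/2, 1/2)
2. V is the midpoint of AH ⇒ V = (1/2, 0)
through V parallel to AK: direction (1/2, 1/2); meets AM at T = (0, -1/2)
T = A + t·(M−A) with t = -1/2

t = -1/2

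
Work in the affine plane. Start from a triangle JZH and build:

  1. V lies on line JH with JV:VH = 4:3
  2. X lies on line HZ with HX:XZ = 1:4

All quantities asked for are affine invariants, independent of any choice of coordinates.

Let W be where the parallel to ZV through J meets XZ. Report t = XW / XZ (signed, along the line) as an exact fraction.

Choose coordinates J = (0, 0), Z = (1, 0), H = (0, 1).
1. V lies on line JH with JV:VH = 4:3 ⇒ V = (0, 4/7)
2. X lies on line HZ with HX:XZ = 1:4 ⇒ X = (1/5, 4/5)
through J parallel to ZV: direction (-1, 4/7); meets XZ at W = (7/3, -4/3)
W = X + t·(Z−X) with t = 8/3

t = 8/3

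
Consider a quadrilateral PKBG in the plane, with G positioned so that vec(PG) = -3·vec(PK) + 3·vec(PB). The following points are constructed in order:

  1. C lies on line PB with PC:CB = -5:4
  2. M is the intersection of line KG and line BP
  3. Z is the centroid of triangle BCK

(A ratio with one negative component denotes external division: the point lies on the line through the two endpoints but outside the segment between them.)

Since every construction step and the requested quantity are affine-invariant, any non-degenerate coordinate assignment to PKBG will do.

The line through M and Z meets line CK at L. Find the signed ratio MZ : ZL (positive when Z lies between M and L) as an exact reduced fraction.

MZ:ZL = 35/16

Assign P = (0, 0), K = (1, 0), B = (0, 1), G = (-3, 3) — the answer is frame-independent, so this choice is without loss of generality.
1. C lies on line PB with PC:CB = -5:4 ⇒ C = (0, 5)
2. M is the intersection of line KG and line BP ⇒ M = (0, 3/4)
3. Z is the centroid of triangle BCK ⇒ Z = (1/3, 2)
line MZ meets CK at L = (17/35, 18/7)
Z = M + t·(L−M) with t = 35/51, so MZ:ZL = 35/51:16/51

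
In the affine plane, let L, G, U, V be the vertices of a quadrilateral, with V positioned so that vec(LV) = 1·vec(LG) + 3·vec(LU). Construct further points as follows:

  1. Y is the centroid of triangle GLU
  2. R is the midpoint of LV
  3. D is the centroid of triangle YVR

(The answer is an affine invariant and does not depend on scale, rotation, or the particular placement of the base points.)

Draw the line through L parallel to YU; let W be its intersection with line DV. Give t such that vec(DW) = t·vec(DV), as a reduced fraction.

Work in coordinates with L = (0, 0), G = (1, 0), U = (0, 1), V = (1, 3).
1. Y is the centroid of triangle GLU ⇒ Y = (1/3, 1/3)
2. R is the midpoint of LV ⇒ R = (1/2, 3/2)
3. D is the centroid of triangle YVR ⇒ D = (11/18, 29/18)
through L parallel to YU: direction (-1/3, 2/3); meets DV at W = (4/39, -8/39)
W = D + t·(V−D) with t = -17/13

t = -17/13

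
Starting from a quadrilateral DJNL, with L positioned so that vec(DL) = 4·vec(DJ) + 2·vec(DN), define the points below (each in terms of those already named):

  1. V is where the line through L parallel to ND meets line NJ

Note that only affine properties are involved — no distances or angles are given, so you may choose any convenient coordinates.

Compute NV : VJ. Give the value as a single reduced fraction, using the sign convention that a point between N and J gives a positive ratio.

NV:VJ = -4/3

Assign D = (0, 0), J = (1, 0), N = (0, 1), L = (4, 2) — the answer is frame-independent, so this choice is without loss of generality.
1. V is where the line through L parallel to ND meets line NJ ⇒ V = (4, -3)
V = N + t·(J−N) with t = 4, so NV:VJ = t:(1−t) = 4:-3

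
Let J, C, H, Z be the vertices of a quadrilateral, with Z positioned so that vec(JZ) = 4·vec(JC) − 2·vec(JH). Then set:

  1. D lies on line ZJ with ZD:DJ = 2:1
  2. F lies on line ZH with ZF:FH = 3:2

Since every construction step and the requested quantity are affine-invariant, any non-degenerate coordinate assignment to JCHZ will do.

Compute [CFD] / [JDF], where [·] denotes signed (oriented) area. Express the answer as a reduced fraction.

[CFD]:[JDF] = -5/12

Set J = (0, 0), C = (1, 0), H = (0, 1), Z = (4, -2); any affine frame gives the same invariant.
1. D lies on line ZJ with ZD:DJ = 2:1 ⇒ D = (4/3, -2/3)
2. F lies on line ZH with ZF:FH = 3:2 ⇒ F = (8/5, -1/5)
2·[CFD] = -1/3, 2·[JDF] = 4/5
[CFD]:[JDF] = -1/3:4/5 = -5/12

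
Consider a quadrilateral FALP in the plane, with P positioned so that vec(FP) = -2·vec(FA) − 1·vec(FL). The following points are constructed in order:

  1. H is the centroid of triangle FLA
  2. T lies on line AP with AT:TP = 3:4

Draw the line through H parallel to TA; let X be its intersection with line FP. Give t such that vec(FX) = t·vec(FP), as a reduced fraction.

Choose coordinates F = (0, 0), A = (1, 0), L = (0, 1), P = (-2, -1).
1. H is the centroid of triangle FLA ⇒ H = (1/3, 1/3)
2. T lies on line AP with AT:TP = 3:4 ⇒ T = (-2/7, -3/7)
through H parallel to TA: direction (9/7, 3/7); meets FP at X = (4/3, 2/3)
X = F + t·(P−F) with t = -2/3

t = -2/3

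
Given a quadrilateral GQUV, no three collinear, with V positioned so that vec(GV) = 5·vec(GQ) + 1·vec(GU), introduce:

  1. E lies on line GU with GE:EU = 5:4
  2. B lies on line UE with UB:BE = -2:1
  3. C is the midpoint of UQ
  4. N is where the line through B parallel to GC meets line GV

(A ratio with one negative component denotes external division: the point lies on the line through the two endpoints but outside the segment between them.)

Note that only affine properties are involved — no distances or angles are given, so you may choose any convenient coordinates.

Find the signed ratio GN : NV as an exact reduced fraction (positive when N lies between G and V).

GN:NV = -1/37

Choose coordinates G = (0, 0), Q = (1, 0), U = (0, 1), V = (5, 1).
1. E lies on line GU with GE:EU = 5:4 ⇒ E = (0, 5/9)
2. B lies on line UE with UB:BE = -2:1 ⇒ B = (0, 1/9)
3. C is the midpoint of UQ ⇒ C = (1/2, 1/2)
4. N is where the line through B parallel to GC meets line GV ⇒ N = (-5/36, -1/36)
N = G + t·(V−G) with t = -1/36, so GN:NV = t:(1−t) = -1/36:37/36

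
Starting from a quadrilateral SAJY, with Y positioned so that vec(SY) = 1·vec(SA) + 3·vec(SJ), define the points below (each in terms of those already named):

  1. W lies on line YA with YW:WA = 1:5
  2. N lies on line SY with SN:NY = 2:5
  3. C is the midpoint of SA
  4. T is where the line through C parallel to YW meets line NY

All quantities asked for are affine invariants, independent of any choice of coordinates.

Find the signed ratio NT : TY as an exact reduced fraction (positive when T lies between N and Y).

Work in coordinates with S = (0, 0), A = (1, 0), J = (0, 1), Y = (1, 3).
1. W lies on line YA with YW:WA = 1:5 ⇒ W = (1, 5/2)
2. N lies on line SY with SN:NY = 2:5 ⇒ N = (2/7, 6/7)
3. C is the midpoint of SA ⇒ C = (1/2, 0)
4. T is where the line through C parallel to YW meets line NY ⇒ T = (1/2, 3/2)
T = N + t·(Y−N) with t = 3/10, so NT:TY = t:(1−t) = 3/10:7/10

NT:TY = 3/7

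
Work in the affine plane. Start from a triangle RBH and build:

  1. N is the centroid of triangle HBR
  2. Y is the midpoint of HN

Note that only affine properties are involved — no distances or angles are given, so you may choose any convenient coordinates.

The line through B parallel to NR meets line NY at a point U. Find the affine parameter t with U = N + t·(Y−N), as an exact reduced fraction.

t = -2

Work in coordinates with R = (0, 0), B = (1, 0), H = (0, 1).
1. N is the centroid of triangle HBR ⇒ N = (1/3, 1/3)
2. Y is the midpoint of HN ⇒ Y = (1/6, 2/3)
through B parallel to NR: direction (-1/3, -1/3); meets NY at U = (2/3, -1/3)
U = N + t·(Y−N) with t = -2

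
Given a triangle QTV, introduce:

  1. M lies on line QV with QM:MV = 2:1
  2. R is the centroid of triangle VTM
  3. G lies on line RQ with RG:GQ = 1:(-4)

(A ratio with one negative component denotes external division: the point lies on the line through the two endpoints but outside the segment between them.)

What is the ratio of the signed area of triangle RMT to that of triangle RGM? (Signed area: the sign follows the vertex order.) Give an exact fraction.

[RMT]:[RGM] = 3/2

Work in coordinates with Q = (0, 0), T = (1, 0), V = (0, 1).
1. M lies on line QV with QM:MV = 2:1 ⇒ M = (0, 2/3)
2. R is the centroid of triangle VTM ⇒ R = (1/3, 5/9)
3. G lies on line RQ with RG:GQ = 1:(-4) ⇒ G = (4/9, 20/27)
2·[RMT] = 1/9, 2·[RGM] = 2/27
[RMT]:[RGM] = 1/9:2/27 = 3/2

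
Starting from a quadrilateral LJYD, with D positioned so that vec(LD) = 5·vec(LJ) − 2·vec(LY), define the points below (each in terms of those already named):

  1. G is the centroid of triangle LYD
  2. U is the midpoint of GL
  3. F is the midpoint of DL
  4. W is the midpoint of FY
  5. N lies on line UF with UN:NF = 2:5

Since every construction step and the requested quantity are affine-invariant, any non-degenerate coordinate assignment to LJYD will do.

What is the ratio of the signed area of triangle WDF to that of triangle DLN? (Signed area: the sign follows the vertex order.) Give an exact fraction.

Assign L = (0, 0), J = (1, 0), Y = (0, 1), D = (5, -2) — the answer is frame-independent, so this choice is without loss of generality.
1. G is the centroid of triangle LYD ⇒ G = (5/3, -1/3)
2. U is the midpoint of GL ⇒ U = (5/6, -1/6)
3. F is the midpoint of DL ⇒ F = (5/2, -1)
4. W is the midpoint of FY ⇒ W = (5/4, 0)
5. N lies on line UF with UN:NF = 2:5 ⇒ N = (55/42, -17/42)
2·[WDF] = -5/4, 2·[DLN] = -25/42
[WDF]:[DLN] = -5/4:-25/42 = 21/10

[WDF]:[DLN] = 21/10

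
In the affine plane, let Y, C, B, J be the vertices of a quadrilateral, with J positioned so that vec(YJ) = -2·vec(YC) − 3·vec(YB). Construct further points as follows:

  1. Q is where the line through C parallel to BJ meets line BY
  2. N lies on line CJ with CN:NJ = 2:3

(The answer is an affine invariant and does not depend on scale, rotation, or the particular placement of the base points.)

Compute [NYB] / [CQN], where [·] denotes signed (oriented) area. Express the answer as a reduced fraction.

[NYB]:[CQN] = -1/6

Assign Y = (0, 0), C = (1, 0), B = (0, 1), J = (-2, -3) — the answer is frame-independent, so this choice is without loss of generality.
1. Q is where the line through C parallel to BJ meets line BY ⇒ Q = (0, -2)
2. N lies on line CJ with CN:NJ = 2:3 ⇒ N = (-1/5, -6/5)
2·[NYB] = 1/5, 2·[CQN] = -6/5
[NYB]:[CQN] = 1/5:-6/5 = -1/6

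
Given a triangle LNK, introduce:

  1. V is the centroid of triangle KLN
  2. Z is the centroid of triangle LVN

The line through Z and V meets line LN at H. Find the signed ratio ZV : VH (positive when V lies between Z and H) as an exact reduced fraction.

ZV:VH = -2/3

Assign L = (0, 0), N = (1, 0), K = (0, 1) — the answer is frame-independent, so this choice is without loss of generality.
1. V is the centroid of triangle KLN ⇒ V = (1/3, 1/3)
2. Z is the centroid of triangle LVN ⇒ Z = (4/9, 1/9)
line ZV meets LN at H = (1/2, 0)
V = Z + t·(H−Z) with t = -2, so ZV:VH = -2:3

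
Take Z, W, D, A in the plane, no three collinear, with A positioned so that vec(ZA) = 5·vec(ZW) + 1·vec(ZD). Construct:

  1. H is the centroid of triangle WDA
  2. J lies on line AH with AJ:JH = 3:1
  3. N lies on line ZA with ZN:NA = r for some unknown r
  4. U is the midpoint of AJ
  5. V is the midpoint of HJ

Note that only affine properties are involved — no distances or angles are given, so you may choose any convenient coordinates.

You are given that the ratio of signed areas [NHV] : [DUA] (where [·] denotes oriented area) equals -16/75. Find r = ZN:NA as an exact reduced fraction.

Work in coordinates with Z = (0, 0), W = (1, 0), D = (0, 1), A = (5, 1).
1. H is the centroid of triangle WDA ⇒ H = (2, 2/3)
2. J lies on line AH with AJ:JH = 3:1 ⇒ J = (11/4, 3/4)
3. With ZN:NA = r, write λ = r/(r+1) so N = Z + λ·(A−Z); N is affine-linear in λ
4. U is the midpoint of AJ ⇒ U = (31/8, 7/8)
5. V is the midpoint of HJ ⇒ V = (19/8, 17/24)
Every point depending on N is an affine combination of N and λ-independent points, so each such coordinate is linear in λ; the λ² term in each signed area is a multiple of (A−Z)×(A−Z) = 0, so 2·[NHV] and 2·[DUA] are each linear in λ. Evaluating at λ=0 and λ=1:
  2·[NHV] = 1/6·λ − 1/6,   2·[DUA] = 5/8
So [NHV]:[DUA] = (1/6·λ − 1/6) / (5/8). Setting this equal to -16/75:
  1/6·λ − 1/6 = -16/75·(5/8)  ⇒  λ = 1/5
Then r = λ/(1−λ) = (1/5)/(4/5) = 1/4. Check: with r = 1/4, N = (1, 1/5) and [NHV]:[DUA] = -16/75 as required.

r = 1/4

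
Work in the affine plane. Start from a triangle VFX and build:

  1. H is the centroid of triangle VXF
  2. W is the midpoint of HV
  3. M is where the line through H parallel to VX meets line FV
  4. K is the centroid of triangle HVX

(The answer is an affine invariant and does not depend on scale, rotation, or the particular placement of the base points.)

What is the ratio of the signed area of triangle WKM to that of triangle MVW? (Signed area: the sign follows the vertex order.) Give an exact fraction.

[WKM]:[MVW] = 2/3

Work in coordinates with V = (0, 0), F = (1, 0), X = (0, 1).
1. H is the centroid of triangle VXF ⇒ H = (1/3, 1/3)
2. W is the midpoint of HV ⇒ W = (1/6, 1/6)
3. M is where the line through H parallel to VX meets line FV ⇒ M = (1/3, 0)
4. K is the centroid of triangle HVX ⇒ K = (1/9, 4/9)
2·[WKM] = -1/27, 2·[MVW] = -1/18
[WKM]:[MVW] = -1/27:-1/18 = 2/3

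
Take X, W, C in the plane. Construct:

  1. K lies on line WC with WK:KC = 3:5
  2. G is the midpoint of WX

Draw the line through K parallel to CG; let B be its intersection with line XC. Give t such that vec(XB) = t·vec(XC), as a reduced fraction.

Choose coordinates X = (0, 0), W = (1, 0), C = (0, 1).
1. K lies on line WC with WK:KC = 3:5 ⇒ K = (5/8, 3/8)
2. G is the midpoint of WX ⇒ G = (1/2, 0)
through K parallel to CG: direction (1/2, -1); meets XC at B = (0, 13/8)
B = X + t·(C−X) with t = 13/8

t = 13/8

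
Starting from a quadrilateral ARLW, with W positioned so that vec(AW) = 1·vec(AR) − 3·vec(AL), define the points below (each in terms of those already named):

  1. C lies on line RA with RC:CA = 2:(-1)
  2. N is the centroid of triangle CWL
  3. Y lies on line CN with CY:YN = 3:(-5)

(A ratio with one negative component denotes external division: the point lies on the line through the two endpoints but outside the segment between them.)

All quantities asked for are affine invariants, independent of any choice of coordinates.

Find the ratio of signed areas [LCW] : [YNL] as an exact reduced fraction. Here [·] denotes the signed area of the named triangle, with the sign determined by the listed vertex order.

Work in coordinates with A = (0, 0), R = (1, 0), L = (0, 1), W = (1, -3).
1. C lies on line RA with RC:CA = 2:(-1) ⇒ C = (-1, 0)
2. N is the centroid of triangle CWL ⇒ N = (0, -2/3)
3. Y lies on line CN with CY:YN = 3:(-5) ⇒ Y = (-5/2, 1)
2·[LCW] = 5, 2·[YNL] = 25/6
[LCW]:[YNL] = 5:25/6 = 6/5

[LCW]:[YNL] = 6/5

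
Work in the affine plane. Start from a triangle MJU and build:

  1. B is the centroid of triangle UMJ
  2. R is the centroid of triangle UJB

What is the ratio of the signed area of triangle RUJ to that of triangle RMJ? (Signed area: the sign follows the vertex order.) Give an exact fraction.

Choose coordinates M = (0, 0), J = (1, 0), U = (0, 1).
1. B is the centroid of triangle UMJ ⇒ B = (1/3, 1/3)
2. R is the centroid of triangle UJB ⇒ R = (4/9, 4/9)
2·[RUJ] = -1/9, 2·[RMJ] = 4/9
[RUJ]:[RMJ] = -1/9:4/9 = -1/4

[RUJ]:[RMJ] = -1/4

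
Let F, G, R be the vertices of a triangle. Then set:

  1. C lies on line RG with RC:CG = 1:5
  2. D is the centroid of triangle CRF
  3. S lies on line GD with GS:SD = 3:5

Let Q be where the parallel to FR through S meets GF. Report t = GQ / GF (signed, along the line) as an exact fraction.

Choose coordinates F = (0, 0), G = (1, 0), R = (0, 1).
1. C lies on line RG with RC:CG = 1:5 ⇒ C = (1/6, 5/6)
2. D is the centroid of triangle CRF ⇒ D = (1/18, 11/18)
3. S lies on line GD with GS:SD = 3:5 ⇒ S = (31/48, 11/48)
through S parallel to FR: direction (0, 1); meets GF at Q = (31/48, 0)
Q = G + t·(F−G) with t = 17/48

t = 17/48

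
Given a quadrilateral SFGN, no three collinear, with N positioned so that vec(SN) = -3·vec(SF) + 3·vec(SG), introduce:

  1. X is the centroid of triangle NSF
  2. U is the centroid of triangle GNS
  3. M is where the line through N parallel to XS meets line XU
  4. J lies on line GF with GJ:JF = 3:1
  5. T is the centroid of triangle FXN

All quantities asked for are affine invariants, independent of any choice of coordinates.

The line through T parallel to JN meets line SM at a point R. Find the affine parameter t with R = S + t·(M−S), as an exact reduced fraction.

t = 92/177

Assign S = (0, 0), F = (1, 0), G = (0, 1), N = (-3, 3) — the answer is frame-independent, so this choice is without loss of generality.
1. X is the centroid of triangle NSF ⇒ X = (-2/3, 1)
2. U is the centroid of triangle GNS ⇒ U = (-1, 4/3)
3. M is where the line through N parallel to XS meets line XU ⇒ M = (-11/3, 4)
4. J lies on line GF with GJ:JF = 3:1 ⇒ J = (3/4, 1/4)
5. T is the centroid of triangle FXN ⇒ T = (-8/9, 4/3)
through T parallel to JN: direction (-15/4, 11/4); meets SM at R = (-1012/531, 368/177)
R = S + t·(M−S) with t = 92/177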